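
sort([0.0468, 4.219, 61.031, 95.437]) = [0.0468, 4.219, 61.031, 95.437]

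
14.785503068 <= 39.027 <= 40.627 True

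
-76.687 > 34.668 False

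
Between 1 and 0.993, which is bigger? 1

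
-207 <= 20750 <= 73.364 False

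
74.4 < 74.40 False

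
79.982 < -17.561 False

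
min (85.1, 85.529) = 85.1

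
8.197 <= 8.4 True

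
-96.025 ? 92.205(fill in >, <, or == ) <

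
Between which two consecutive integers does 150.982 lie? 150 and 151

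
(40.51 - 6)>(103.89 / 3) False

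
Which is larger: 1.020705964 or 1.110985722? 1.110985722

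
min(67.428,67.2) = 67.2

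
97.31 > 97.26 True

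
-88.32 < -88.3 True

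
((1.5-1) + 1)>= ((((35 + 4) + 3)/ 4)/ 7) True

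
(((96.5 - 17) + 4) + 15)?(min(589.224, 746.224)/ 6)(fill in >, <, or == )>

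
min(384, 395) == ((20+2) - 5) False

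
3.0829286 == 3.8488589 False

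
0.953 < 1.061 True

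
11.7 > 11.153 True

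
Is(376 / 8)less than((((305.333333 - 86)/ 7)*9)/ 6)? No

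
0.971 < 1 True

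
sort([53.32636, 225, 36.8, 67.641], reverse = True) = [225, 67.641, 53.32636, 36.8]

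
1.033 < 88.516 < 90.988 True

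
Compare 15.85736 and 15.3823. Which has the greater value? 15.85736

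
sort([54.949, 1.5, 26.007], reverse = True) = [54.949, 26.007, 1.5]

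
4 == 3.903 False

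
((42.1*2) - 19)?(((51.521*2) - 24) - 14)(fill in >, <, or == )>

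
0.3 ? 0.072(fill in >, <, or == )>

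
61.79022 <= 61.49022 False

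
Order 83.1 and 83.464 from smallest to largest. 83.1, 83.464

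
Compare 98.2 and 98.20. They are equal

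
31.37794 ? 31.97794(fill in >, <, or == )<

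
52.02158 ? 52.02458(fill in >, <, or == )<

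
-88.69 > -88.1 False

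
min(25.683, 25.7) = 25.683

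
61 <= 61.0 True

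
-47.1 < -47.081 True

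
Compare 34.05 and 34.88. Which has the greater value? 34.88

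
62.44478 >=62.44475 True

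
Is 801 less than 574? No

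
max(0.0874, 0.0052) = 0.0874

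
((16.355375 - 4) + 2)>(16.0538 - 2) True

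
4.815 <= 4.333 False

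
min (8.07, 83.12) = 8.07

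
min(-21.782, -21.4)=-21.782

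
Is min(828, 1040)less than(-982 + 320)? No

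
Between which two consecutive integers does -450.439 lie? -451 and -450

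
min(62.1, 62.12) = 62.1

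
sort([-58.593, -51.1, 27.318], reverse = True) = [27.318, -51.1, -58.593]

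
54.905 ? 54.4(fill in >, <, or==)>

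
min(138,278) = 138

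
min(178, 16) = 16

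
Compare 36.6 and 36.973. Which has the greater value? 36.973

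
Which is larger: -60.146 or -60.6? -60.146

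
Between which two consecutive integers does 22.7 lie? 22 and 23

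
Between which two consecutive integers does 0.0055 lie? 0 and 1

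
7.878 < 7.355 False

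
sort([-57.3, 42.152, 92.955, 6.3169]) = [-57.3, 6.3169, 42.152, 92.955]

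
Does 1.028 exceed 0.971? Yes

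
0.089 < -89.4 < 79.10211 False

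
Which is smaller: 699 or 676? 676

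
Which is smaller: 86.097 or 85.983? 85.983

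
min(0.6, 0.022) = 0.022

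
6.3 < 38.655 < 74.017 True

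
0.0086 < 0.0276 True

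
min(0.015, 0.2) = 0.015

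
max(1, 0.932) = 1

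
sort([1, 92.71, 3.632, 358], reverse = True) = [358, 92.71, 3.632, 1]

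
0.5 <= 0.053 False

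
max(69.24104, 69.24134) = 69.24134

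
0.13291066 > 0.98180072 False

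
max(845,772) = 845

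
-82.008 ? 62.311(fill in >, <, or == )<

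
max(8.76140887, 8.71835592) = 8.76140887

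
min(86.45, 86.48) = 86.45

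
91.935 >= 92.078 False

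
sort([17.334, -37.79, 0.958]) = [-37.79, 0.958, 17.334]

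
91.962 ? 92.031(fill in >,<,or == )<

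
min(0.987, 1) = 0.987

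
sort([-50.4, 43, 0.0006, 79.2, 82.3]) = [-50.4, 0.0006, 43, 79.2, 82.3]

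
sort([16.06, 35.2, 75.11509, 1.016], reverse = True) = [75.11509, 35.2, 16.06, 1.016]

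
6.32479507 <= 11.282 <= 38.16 True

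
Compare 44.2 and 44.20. They are equal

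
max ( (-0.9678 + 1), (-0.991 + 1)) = 0.0322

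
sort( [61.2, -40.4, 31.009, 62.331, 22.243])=[-40.4, 22.243, 31.009, 61.2, 62.331]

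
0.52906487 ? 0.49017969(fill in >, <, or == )>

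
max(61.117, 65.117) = 65.117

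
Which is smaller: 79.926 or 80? 79.926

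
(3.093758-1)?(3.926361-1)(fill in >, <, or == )<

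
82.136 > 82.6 False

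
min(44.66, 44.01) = 44.01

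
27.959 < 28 True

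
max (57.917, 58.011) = 58.011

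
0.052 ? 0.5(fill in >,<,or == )<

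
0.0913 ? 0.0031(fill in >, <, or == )>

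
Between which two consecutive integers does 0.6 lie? 0 and 1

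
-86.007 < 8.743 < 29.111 True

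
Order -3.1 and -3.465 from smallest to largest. -3.465, -3.1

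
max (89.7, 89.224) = 89.7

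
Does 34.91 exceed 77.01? No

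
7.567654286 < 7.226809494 False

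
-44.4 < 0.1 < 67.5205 True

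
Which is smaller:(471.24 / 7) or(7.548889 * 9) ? (471.24 / 7)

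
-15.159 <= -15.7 False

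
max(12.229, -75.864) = 12.229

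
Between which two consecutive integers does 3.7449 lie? 3 and 4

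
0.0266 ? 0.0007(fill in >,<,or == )>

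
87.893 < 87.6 False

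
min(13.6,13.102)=13.102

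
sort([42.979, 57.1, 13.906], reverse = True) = [57.1, 42.979, 13.906]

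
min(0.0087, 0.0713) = 0.0087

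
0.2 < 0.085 False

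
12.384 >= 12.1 True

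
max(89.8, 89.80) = 89.80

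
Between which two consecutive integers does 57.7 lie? 57 and 58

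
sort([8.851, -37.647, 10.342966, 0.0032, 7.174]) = [-37.647, 0.0032, 7.174, 8.851, 10.342966]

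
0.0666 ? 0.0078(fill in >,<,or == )>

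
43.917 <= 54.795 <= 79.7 True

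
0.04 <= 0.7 True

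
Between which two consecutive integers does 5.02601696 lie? 5 and 6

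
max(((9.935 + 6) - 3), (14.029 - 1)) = 13.029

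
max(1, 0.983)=1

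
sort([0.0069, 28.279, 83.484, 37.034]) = [0.0069, 28.279, 37.034, 83.484]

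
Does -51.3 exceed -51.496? Yes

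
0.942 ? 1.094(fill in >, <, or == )<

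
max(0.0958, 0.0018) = 0.0958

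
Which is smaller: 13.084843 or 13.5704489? 13.084843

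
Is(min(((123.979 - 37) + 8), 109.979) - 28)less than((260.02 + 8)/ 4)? Yes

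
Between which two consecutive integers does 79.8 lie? 79 and 80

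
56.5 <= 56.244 False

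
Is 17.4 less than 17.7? Yes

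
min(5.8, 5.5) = 5.5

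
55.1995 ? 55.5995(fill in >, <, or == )<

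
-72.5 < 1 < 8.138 True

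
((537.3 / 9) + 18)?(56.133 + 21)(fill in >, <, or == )>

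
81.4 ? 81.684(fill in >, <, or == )<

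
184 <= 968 True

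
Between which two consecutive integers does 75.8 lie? 75 and 76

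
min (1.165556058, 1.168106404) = 1.165556058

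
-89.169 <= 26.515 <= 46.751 True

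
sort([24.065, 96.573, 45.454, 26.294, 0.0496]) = [0.0496, 24.065, 26.294, 45.454, 96.573]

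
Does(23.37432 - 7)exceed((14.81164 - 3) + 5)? No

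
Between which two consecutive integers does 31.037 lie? 31 and 32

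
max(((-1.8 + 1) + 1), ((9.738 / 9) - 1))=0.2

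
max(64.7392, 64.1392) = 64.7392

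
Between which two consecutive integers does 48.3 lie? 48 and 49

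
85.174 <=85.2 True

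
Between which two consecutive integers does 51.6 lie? 51 and 52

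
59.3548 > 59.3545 True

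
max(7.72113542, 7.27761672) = 7.72113542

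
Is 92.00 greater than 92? No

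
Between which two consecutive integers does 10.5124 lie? 10 and 11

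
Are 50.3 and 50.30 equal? Yes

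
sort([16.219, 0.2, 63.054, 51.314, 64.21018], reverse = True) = [64.21018, 63.054, 51.314, 16.219, 0.2]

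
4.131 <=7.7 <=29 True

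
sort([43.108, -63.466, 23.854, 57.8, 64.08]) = [-63.466, 23.854, 43.108, 57.8, 64.08]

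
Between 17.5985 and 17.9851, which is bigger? 17.9851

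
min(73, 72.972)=72.972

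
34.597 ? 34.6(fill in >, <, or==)<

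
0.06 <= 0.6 True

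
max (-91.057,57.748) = 57.748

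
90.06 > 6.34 True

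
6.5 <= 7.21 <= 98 True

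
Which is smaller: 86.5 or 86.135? 86.135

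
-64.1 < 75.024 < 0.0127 False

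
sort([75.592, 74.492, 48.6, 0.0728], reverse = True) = [75.592, 74.492, 48.6, 0.0728]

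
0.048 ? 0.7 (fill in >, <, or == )<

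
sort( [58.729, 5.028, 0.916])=[0.916, 5.028, 58.729]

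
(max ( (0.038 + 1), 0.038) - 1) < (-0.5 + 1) True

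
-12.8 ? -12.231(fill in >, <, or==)<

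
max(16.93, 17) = 17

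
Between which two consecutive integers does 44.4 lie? 44 and 45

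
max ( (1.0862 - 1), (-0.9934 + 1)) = 0.0862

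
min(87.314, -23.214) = -23.214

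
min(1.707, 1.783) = 1.707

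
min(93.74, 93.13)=93.13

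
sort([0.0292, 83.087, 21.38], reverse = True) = [83.087, 21.38, 0.0292]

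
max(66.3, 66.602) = 66.602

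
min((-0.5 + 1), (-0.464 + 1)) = 0.5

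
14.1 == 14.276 False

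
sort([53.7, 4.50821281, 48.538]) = [4.50821281, 48.538, 53.7]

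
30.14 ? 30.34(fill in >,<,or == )<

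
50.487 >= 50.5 False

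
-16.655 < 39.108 True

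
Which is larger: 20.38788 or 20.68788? 20.68788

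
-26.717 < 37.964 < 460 True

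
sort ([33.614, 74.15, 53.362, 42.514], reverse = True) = [74.15, 53.362, 42.514, 33.614]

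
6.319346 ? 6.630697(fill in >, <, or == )<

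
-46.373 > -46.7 True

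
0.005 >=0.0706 False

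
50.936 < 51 True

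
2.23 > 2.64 False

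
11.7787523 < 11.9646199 True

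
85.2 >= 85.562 False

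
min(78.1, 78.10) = 78.1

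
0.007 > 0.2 False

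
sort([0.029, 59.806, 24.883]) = [0.029, 24.883, 59.806]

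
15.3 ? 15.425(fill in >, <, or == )<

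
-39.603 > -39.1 False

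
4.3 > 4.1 True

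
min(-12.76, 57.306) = -12.76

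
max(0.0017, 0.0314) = 0.0314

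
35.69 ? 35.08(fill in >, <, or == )>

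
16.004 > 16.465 False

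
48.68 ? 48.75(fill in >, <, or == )<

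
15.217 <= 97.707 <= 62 False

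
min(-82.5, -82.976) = -82.976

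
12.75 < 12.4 False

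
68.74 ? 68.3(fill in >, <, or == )>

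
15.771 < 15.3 False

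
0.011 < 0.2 True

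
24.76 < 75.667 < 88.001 True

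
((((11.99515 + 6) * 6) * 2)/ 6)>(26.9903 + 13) False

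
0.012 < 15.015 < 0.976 False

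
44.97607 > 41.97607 True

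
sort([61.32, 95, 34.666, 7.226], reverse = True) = [95, 61.32, 34.666, 7.226]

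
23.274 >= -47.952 True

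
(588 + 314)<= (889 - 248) False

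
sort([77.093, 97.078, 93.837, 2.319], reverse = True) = [97.078, 93.837, 77.093, 2.319]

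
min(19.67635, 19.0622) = 19.0622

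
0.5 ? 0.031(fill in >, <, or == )>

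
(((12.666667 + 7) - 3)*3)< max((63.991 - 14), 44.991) False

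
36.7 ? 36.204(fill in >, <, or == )>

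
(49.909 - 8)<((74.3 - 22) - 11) False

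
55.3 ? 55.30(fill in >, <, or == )==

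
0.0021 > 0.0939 False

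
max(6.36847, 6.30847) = 6.36847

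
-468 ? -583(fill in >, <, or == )>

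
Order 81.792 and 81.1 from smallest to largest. 81.1, 81.792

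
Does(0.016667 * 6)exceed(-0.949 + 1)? Yes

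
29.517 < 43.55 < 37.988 False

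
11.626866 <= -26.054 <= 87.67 False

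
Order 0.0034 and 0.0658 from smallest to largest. 0.0034, 0.0658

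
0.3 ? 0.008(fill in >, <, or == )>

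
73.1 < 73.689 True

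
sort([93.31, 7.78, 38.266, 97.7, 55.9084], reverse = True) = [97.7, 93.31, 55.9084, 38.266, 7.78]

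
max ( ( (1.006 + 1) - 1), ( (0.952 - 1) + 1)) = 1.006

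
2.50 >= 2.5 True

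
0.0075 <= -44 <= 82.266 False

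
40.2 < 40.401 True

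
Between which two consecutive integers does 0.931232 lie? 0 and 1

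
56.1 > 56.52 False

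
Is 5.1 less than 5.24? Yes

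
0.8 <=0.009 False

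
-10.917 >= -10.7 False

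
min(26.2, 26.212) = 26.2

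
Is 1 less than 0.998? No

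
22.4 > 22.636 False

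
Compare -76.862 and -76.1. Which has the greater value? -76.1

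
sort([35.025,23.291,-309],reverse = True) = [35.025,23.291,-309]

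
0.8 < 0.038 False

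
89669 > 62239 True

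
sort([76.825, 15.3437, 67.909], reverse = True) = [76.825, 67.909, 15.3437]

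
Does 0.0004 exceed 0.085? No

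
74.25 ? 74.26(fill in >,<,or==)<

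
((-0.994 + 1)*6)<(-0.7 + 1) True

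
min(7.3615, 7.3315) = 7.3315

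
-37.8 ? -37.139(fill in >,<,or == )<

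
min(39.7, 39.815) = 39.7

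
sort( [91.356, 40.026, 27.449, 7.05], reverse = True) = [91.356, 40.026, 27.449, 7.05]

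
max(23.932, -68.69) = 23.932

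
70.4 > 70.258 True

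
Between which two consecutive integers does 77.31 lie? 77 and 78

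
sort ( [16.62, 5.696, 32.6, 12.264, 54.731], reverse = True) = [54.731, 32.6, 16.62, 12.264, 5.696]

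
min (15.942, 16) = 15.942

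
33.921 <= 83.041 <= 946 True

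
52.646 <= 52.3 False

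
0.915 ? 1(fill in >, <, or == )<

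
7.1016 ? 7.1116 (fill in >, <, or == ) <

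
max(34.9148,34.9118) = 34.9148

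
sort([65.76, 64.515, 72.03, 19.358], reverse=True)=[72.03, 65.76, 64.515, 19.358]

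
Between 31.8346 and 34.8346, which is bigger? 34.8346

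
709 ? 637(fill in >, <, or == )>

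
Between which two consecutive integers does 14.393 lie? 14 and 15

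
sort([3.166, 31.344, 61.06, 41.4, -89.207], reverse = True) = [61.06, 41.4, 31.344, 3.166, -89.207]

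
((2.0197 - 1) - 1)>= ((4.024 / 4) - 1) True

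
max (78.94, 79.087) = 79.087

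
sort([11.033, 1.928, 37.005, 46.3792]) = [1.928, 11.033, 37.005, 46.3792]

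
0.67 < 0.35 False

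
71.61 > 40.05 True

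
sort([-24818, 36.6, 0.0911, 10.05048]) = [-24818, 0.0911, 10.05048, 36.6]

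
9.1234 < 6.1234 False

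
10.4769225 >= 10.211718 True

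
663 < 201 False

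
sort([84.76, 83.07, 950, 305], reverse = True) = [950, 305, 84.76, 83.07]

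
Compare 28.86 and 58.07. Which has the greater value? 58.07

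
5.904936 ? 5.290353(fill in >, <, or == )>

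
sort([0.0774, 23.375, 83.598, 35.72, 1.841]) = [0.0774, 1.841, 23.375, 35.72, 83.598]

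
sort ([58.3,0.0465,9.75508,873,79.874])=[0.0465,9.75508,58.3,79.874,873]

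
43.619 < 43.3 False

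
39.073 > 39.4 False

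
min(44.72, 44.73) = 44.72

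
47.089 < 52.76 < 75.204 True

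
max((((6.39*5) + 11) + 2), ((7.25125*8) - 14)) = 44.95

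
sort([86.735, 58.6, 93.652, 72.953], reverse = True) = [93.652, 86.735, 72.953, 58.6]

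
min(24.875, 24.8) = 24.8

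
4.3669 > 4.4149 False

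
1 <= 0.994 False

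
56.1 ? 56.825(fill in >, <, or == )<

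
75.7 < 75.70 False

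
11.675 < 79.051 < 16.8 False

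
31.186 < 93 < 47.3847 False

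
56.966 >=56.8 True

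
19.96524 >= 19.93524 True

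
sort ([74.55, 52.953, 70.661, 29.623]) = [29.623, 52.953, 70.661, 74.55]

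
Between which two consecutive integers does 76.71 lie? 76 and 77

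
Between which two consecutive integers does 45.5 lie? 45 and 46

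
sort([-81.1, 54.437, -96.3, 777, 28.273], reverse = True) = [777, 54.437, 28.273, -81.1, -96.3]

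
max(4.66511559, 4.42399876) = 4.66511559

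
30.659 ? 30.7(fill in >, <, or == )<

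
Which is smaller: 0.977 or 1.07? 0.977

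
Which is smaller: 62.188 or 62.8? 62.188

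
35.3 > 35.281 True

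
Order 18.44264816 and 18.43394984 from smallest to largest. 18.43394984, 18.44264816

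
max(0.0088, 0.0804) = 0.0804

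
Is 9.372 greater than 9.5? No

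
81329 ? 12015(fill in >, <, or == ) >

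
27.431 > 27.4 True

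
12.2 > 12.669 False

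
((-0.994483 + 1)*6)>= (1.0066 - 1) True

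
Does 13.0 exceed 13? No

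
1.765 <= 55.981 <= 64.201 True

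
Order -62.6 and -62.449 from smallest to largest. -62.6, -62.449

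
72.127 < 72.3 True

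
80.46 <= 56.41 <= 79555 False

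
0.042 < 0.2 True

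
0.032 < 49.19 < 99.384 True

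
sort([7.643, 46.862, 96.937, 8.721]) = [7.643, 8.721, 46.862, 96.937]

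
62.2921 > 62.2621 True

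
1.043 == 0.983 False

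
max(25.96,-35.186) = 25.96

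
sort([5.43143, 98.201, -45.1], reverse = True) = [98.201, 5.43143, -45.1]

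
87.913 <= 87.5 False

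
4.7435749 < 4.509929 False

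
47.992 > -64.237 True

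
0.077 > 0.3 False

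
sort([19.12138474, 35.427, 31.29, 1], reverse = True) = [35.427, 31.29, 19.12138474, 1]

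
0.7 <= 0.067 False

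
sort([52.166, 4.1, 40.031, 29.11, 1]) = [1, 4.1, 29.11, 40.031, 52.166]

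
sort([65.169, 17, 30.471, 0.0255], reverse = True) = [65.169, 30.471, 17, 0.0255]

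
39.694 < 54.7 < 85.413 True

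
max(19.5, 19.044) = 19.5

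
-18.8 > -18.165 False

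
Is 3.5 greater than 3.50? No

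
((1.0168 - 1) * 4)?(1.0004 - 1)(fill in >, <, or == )>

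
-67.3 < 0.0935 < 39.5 True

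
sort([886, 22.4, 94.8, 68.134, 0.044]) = [0.044, 22.4, 68.134, 94.8, 886]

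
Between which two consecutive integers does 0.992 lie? 0 and 1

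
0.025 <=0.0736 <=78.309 True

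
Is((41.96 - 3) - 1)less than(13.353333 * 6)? Yes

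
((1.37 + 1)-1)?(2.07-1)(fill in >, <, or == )>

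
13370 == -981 False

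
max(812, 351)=812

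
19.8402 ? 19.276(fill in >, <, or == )>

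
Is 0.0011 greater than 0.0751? No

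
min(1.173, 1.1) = 1.1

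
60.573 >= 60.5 True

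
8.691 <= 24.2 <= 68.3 True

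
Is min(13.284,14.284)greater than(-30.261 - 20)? Yes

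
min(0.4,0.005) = 0.005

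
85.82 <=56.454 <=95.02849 False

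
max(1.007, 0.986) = 1.007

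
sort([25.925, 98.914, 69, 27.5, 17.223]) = [17.223, 25.925, 27.5, 69, 98.914]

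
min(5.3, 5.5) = 5.3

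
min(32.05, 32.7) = 32.05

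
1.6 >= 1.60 True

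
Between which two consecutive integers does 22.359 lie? 22 and 23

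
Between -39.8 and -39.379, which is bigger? -39.379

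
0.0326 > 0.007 True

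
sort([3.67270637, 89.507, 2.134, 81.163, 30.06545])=[2.134, 3.67270637, 30.06545, 81.163, 89.507]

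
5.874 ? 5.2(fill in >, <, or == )>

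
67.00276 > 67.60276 False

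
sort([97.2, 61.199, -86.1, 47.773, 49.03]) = [-86.1, 47.773, 49.03, 61.199, 97.2]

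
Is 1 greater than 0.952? Yes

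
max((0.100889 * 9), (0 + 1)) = 1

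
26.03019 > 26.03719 False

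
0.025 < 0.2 True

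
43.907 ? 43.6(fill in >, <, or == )>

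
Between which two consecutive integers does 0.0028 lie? 0 and 1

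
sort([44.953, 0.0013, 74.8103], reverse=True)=[74.8103, 44.953, 0.0013]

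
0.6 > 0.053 True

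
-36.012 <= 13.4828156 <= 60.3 True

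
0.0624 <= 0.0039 False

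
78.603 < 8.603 False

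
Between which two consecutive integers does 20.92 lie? 20 and 21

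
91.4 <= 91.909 True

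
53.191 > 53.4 False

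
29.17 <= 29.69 True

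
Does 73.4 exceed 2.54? Yes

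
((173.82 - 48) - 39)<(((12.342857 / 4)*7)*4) False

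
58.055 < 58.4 True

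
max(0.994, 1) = 1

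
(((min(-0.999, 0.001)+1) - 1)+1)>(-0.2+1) False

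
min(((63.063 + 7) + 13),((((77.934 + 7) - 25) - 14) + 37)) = 82.934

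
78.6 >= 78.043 True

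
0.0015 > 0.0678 False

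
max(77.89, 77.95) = 77.95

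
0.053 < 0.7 True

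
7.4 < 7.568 True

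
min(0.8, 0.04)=0.04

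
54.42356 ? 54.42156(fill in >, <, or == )>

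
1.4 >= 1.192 True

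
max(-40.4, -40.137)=-40.137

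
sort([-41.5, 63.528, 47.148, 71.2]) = [-41.5, 47.148, 63.528, 71.2]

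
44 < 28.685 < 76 False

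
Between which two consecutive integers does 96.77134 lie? 96 and 97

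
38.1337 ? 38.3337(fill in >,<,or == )<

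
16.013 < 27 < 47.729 True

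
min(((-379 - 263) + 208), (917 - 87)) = -434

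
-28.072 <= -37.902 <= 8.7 False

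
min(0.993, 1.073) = 0.993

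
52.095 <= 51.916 False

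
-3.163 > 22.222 False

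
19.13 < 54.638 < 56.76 True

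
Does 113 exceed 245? No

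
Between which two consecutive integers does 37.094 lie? 37 and 38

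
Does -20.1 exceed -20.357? Yes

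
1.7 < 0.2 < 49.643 False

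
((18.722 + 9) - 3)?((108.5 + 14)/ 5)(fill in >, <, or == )>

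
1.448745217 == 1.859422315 False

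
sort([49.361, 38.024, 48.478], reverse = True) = [49.361, 48.478, 38.024]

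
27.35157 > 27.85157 False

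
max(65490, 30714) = 65490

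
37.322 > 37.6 False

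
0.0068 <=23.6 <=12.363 False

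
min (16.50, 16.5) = 16.50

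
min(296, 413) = 296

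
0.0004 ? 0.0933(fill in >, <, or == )<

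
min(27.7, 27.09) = 27.09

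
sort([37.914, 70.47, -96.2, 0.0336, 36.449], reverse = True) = [70.47, 37.914, 36.449, 0.0336, -96.2]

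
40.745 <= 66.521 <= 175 True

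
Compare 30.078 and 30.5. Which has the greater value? 30.5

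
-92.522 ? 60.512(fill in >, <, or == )<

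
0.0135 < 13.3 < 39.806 True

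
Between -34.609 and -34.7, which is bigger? -34.609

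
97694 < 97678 False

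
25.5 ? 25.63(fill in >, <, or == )<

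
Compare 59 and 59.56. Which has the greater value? 59.56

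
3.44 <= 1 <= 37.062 False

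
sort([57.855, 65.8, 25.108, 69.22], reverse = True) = [69.22, 65.8, 57.855, 25.108]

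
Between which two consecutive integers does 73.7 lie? 73 and 74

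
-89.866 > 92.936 False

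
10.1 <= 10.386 True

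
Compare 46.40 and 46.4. They are equal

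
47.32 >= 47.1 True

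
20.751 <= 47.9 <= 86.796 True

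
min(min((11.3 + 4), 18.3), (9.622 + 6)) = 15.3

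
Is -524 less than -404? Yes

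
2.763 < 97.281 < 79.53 False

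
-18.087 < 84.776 True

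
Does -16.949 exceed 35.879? No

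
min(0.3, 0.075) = 0.075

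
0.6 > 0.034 True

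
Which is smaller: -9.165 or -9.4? -9.4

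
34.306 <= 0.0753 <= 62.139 False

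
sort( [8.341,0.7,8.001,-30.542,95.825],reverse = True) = [95.825,8.341,8.001,0.7,-30.542]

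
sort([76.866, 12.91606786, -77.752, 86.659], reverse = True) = [86.659, 76.866, 12.91606786, -77.752]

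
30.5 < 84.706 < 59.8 False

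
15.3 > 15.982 False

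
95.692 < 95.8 True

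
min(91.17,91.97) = 91.17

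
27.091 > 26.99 True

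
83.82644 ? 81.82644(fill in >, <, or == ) >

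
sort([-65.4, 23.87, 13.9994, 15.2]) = [-65.4, 13.9994, 15.2, 23.87]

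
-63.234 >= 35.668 False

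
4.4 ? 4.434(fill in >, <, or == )<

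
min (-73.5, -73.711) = -73.711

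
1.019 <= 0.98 False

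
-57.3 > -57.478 True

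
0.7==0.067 False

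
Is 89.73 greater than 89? Yes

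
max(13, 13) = 13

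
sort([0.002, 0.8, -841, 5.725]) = [-841, 0.002, 0.8, 5.725]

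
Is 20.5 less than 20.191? No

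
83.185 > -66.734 True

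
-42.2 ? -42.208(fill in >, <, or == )>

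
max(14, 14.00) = 14.00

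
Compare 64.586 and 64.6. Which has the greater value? 64.6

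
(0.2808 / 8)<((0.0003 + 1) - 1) False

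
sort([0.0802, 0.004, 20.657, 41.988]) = [0.004, 0.0802, 20.657, 41.988]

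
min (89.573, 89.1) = 89.1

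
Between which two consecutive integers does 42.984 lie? 42 and 43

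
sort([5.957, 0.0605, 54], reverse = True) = [54, 5.957, 0.0605]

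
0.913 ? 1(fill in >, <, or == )<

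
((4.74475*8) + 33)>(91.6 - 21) True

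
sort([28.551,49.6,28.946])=[28.551,28.946,49.6]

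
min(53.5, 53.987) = 53.5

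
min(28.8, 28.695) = 28.695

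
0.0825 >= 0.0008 True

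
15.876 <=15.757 False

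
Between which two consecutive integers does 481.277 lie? 481 and 482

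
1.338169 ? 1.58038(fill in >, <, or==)<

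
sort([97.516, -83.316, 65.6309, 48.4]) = [-83.316, 48.4, 65.6309, 97.516]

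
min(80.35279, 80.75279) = 80.35279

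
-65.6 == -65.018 False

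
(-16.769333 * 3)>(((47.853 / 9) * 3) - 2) False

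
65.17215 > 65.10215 True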